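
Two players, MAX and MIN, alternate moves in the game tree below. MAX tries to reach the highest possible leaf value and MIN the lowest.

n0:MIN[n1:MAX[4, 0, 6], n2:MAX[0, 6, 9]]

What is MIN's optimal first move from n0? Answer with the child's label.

n1

n1 (MAX): max(4, 0, 6) = 6
n2 (MAX): max(0, 6, 9) = 9
n0 (MIN): min(6, 9) = 6
MIN at n0 wants the lowest of {n1=6, n2=9}, so chooses n1.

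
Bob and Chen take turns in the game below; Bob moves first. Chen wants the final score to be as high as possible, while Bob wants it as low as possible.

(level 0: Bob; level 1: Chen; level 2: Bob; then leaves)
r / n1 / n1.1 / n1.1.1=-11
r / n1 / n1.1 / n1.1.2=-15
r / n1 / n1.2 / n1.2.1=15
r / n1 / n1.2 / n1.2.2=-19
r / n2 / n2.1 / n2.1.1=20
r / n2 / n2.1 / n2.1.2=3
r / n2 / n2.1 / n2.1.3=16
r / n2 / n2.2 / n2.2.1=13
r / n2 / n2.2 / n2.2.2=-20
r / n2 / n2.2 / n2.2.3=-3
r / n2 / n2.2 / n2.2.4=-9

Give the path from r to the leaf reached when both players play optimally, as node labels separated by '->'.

r -> n1 -> n1.1 -> n1.1.2

n1.1 (Bob): min(-11, -15) = -15
n1.2 (Bob): min(15, -19) = -19
n1 (Chen): max(-15, -19) = -15
n2.1 (Bob): min(20, 3, 16) = 3
n2.2 (Bob): min(13, -20, -3, -9) = -20
n2 (Chen): max(3, -20) = 3
r (Bob): min(-15, 3) = -15
At r, Bob picks n1 (lowest: -15).
At n1, Chen picks n1.1 (highest: -15).
At n1.1, Bob picks n1.1.2 (lowest: -15).
Terminal value -15.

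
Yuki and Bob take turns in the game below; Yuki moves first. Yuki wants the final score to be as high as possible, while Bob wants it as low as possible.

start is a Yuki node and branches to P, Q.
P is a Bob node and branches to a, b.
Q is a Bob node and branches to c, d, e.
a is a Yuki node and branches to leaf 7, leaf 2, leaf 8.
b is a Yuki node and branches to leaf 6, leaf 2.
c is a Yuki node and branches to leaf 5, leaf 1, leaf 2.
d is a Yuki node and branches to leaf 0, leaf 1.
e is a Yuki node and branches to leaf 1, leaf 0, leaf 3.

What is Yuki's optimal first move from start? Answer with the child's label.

P

a (Yuki): max(7, 2, 8) = 8
b (Yuki): max(6, 2) = 6
P (Bob): min(8, 6) = 6
c (Yuki): max(5, 1, 2) = 5
d (Yuki): max(0, 1) = 1
e (Yuki): max(1, 0, 3) = 3
Q (Bob): min(5, 1, 3) = 1
start (Yuki): max(6, 1) = 6
Yuki at start wants the highest of {P=6, Q=1}, so chooses P.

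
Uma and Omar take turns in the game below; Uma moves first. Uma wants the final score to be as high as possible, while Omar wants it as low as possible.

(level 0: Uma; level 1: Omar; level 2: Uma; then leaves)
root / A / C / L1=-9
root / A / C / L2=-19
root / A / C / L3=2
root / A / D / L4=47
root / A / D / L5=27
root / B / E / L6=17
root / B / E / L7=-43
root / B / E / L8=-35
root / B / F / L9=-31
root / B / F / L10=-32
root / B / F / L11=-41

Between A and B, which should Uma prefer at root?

A

C (Uma): max(-9, -19, 2) = 2
D (Uma): max(47, 27) = 47
A (Omar): min(2, 47) = 2
E (Uma): max(17, -43, -35) = 17
F (Uma): max(-31, -32, -41) = -31
B (Omar): min(17, -31) = -31
Uma prefers the higher value; A=2, B=-31. A is better since 2 > -31.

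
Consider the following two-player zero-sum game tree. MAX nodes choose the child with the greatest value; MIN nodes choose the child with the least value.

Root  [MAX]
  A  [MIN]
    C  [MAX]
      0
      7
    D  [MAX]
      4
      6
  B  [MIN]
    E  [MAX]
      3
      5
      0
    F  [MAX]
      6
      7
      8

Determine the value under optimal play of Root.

6

C (MAX): max(0, 7) = 7
D (MAX): max(4, 6) = 6
A (MIN): min(7, 6) = 6
E (MAX): max(3, 5, 0) = 5
F (MAX): max(6, 7, 8) = 8
B (MIN): min(5, 8) = 5
Root (MAX): max(6, 5) = 6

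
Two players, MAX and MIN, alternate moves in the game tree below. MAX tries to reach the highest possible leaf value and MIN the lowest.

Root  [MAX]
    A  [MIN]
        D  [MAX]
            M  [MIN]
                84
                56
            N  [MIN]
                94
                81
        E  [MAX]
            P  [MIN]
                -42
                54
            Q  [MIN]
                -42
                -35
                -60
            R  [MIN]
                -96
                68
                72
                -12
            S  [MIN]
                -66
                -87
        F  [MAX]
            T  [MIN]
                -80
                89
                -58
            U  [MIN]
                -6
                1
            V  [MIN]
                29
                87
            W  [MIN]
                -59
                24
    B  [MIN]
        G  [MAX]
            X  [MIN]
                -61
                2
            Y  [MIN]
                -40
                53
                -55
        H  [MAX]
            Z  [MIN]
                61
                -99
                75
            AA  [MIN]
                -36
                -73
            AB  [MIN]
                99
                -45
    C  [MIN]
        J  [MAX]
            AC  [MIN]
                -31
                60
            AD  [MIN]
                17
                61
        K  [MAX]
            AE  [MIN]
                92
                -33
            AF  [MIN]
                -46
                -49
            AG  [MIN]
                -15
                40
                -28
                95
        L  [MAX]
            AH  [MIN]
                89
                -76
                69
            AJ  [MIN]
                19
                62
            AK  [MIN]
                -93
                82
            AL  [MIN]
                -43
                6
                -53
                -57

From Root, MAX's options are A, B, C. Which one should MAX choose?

M (MIN): min(84, 56) = 56
N (MIN): min(94, 81) = 81
D (MAX): max(56, 81) = 81
P (MIN): min(-42, 54) = -42
Q (MIN): min(-42, -35, -60) = -60
R (MIN): min(-96, 68, 72, -12) = -96
S (MIN): min(-66, -87) = -87
E (MAX): max(-42, -60, -96, -87) = -42
T (MIN): min(-80, 89, -58) = -80
U (MIN): min(-6, 1) = -6
V (MIN): min(29, 87) = 29
W (MIN): min(-59, 24) = -59
F (MAX): max(-80, -6, 29, -59) = 29
A (MIN): min(81, -42, 29) = -42
X (MIN): min(-61, 2) = -61
Y (MIN): min(-40, 53, -55) = -55
G (MAX): max(-61, -55) = -55
Z (MIN): min(61, -99, 75) = -99
AA (MIN): min(-36, -73) = -73
AB (MIN): min(99, -45) = -45
H (MAX): max(-99, -73, -45) = -45
B (MIN): min(-55, -45) = -55
AC (MIN): min(-31, 60) = -31
AD (MIN): min(17, 61) = 17
J (MAX): max(-31, 17) = 17
AE (MIN): min(92, -33) = -33
AF (MIN): min(-46, -49) = -49
AG (MIN): min(-15, 40, -28, 95) = -28
K (MAX): max(-33, -49, -28) = -28
AH (MIN): min(89, -76, 69) = -76
AJ (MIN): min(19, 62) = 19
AK (MIN): min(-93, 82) = -93
AL (MIN): min(-43, 6, -53, -57) = -57
L (MAX): max(-76, 19, -93, -57) = 19
C (MIN): min(17, -28, 19) = -28
Root (MAX): max(-42, -55, -28) = -28
MAX at Root wants the highest of {A=-42, B=-55, C=-28}, so chooses C.

C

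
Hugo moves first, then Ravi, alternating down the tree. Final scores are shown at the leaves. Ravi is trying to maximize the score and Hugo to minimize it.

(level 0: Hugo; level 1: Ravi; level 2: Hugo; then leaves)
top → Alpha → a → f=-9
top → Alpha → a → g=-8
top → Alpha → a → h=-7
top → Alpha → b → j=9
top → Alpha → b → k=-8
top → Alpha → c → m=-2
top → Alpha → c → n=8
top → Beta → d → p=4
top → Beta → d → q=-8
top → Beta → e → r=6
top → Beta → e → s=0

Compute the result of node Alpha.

-2

a (Hugo): min(-9, -8, -7) = -9
b (Hugo): min(9, -8) = -8
c (Hugo): min(-2, 8) = -2
Alpha (Ravi): max(-9, -8, -2) = -2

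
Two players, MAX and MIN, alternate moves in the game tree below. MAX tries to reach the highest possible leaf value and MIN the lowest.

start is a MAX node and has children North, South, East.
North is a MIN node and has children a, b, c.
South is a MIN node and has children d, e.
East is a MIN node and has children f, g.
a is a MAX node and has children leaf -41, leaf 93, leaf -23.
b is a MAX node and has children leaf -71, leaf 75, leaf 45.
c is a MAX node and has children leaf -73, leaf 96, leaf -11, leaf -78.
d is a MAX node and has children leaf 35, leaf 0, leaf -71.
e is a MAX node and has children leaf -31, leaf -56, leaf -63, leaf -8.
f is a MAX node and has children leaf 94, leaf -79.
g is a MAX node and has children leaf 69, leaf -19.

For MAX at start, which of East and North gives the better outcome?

North

f (MAX): max(94, -79) = 94
g (MAX): max(69, -19) = 69
East (MIN): min(94, 69) = 69
a (MAX): max(-41, 93, -23) = 93
b (MAX): max(-71, 75, 45) = 75
c (MAX): max(-73, 96, -11, -78) = 96
North (MIN): min(93, 75, 96) = 75
MAX prefers the higher value; East=69, North=75. North is better since 75 > 69.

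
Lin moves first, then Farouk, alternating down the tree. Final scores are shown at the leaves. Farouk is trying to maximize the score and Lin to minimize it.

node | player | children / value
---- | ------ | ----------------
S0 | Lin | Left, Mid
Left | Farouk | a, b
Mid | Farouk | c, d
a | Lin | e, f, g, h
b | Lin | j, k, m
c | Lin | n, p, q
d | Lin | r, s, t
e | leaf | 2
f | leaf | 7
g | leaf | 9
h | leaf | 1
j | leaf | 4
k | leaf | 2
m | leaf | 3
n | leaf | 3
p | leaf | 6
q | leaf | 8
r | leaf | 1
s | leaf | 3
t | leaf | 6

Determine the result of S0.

a (Lin): min(2, 7, 9, 1) = 1
b (Lin): min(4, 2, 3) = 2
Left (Farouk): max(1, 2) = 2
c (Lin): min(3, 6, 8) = 3
d (Lin): min(1, 3, 6) = 1
Mid (Farouk): max(3, 1) = 3
S0 (Lin): min(2, 3) = 2

2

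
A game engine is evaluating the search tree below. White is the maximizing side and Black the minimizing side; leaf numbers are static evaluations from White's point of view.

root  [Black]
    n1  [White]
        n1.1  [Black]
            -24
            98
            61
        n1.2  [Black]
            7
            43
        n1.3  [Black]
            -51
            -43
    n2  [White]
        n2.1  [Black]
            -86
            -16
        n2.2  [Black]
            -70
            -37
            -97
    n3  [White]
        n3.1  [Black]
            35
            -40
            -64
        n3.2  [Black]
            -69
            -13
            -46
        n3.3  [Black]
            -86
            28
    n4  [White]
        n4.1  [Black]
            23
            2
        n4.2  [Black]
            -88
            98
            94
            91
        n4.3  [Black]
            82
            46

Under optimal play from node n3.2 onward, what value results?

-69

n3.2 (Black): min(-69, -13, -46) = -69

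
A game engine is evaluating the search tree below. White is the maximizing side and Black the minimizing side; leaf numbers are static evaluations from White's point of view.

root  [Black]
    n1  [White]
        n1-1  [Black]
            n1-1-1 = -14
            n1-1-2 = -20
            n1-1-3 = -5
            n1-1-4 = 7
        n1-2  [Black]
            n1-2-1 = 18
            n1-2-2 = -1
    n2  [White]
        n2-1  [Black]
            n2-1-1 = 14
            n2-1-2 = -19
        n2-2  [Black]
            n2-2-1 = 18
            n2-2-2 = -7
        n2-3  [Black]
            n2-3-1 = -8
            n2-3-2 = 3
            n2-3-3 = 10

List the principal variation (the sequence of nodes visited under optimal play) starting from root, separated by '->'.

n1-1 (Black): min(-14, -20, -5, 7) = -20
n1-2 (Black): min(18, -1) = -1
n1 (White): max(-20, -1) = -1
n2-1 (Black): min(14, -19) = -19
n2-2 (Black): min(18, -7) = -7
n2-3 (Black): min(-8, 3, 10) = -8
n2 (White): max(-19, -7, -8) = -7
root (Black): min(-1, -7) = -7
At root, Black picks n2 (lowest: -7).
At n2, White picks n2-2 (highest: -7).
At n2-2, Black picks n2-2-2 (lowest: -7).
Terminal value -7.

root -> n2 -> n2-2 -> n2-2-2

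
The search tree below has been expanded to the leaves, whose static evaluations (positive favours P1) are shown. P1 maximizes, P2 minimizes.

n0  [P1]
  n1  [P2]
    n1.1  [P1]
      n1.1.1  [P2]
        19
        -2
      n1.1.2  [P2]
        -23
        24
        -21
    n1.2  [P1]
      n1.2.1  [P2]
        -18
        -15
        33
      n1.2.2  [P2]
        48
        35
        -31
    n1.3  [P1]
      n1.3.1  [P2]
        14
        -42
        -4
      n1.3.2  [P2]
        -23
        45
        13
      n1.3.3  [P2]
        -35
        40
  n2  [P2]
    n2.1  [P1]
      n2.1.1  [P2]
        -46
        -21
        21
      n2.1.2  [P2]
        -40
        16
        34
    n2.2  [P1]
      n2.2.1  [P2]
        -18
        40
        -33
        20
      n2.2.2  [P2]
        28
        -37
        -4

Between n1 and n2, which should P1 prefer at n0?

n1

n1.1.1 (P2): min(19, -2) = -2
n1.1.2 (P2): min(-23, 24, -21) = -23
n1.1 (P1): max(-2, -23) = -2
n1.2.1 (P2): min(-18, -15, 33) = -18
n1.2.2 (P2): min(48, 35, -31) = -31
n1.2 (P1): max(-18, -31) = -18
n1.3.1 (P2): min(14, -42, -4) = -42
n1.3.2 (P2): min(-23, 45, 13) = -23
n1.3.3 (P2): min(-35, 40) = -35
n1.3 (P1): max(-42, -23, -35) = -23
n1 (P2): min(-2, -18, -23) = -23
n2.1.1 (P2): min(-46, -21, 21) = -46
n2.1.2 (P2): min(-40, 16, 34) = -40
n2.1 (P1): max(-46, -40) = -40
n2.2.1 (P2): min(-18, 40, -33, 20) = -33
n2.2.2 (P2): min(28, -37, -4) = -37
n2.2 (P1): max(-33, -37) = -33
n2 (P2): min(-40, -33) = -40
P1 prefers the higher value; n1=-23, n2=-40. n1 is better since -23 > -40.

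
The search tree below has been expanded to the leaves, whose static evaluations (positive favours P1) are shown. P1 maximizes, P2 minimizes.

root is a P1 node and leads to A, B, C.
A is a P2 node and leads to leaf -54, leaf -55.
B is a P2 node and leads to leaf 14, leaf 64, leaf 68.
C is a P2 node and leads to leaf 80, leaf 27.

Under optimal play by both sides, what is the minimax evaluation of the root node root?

A (P2): min(-54, -55) = -55
B (P2): min(14, 64, 68) = 14
C (P2): min(80, 27) = 27
root (P1): max(-55, 14, 27) = 27

27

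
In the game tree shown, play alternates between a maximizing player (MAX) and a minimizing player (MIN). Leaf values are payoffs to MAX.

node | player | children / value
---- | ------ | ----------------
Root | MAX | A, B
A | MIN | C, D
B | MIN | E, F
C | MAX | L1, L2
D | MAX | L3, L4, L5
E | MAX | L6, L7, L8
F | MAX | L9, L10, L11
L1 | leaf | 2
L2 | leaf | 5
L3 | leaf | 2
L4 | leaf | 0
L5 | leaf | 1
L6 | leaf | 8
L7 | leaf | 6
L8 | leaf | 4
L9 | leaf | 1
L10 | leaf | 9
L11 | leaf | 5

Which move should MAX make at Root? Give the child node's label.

C (MAX): max(2, 5) = 5
D (MAX): max(2, 0, 1) = 2
A (MIN): min(5, 2) = 2
E (MAX): max(8, 6, 4) = 8
F (MAX): max(1, 9, 5) = 9
B (MIN): min(8, 9) = 8
Root (MAX): max(2, 8) = 8
MAX at Root wants the highest of {A=2, B=8}, so chooses B.

B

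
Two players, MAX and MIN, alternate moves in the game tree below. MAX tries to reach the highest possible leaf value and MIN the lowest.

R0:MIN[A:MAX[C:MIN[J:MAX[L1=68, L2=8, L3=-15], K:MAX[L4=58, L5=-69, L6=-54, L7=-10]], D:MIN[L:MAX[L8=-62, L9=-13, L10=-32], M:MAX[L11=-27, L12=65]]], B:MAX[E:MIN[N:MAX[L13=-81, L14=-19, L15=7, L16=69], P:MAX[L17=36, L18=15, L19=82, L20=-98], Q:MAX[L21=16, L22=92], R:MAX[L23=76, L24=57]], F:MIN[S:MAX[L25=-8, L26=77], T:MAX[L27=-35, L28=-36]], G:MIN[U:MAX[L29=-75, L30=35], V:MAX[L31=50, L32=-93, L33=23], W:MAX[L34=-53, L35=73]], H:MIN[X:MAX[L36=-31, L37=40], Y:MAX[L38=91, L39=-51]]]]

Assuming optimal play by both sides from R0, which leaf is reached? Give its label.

J (MAX): max(68, 8, -15) = 68
K (MAX): max(58, -69, -54, -10) = 58
C (MIN): min(68, 58) = 58
L (MAX): max(-62, -13, -32) = -13
M (MAX): max(-27, 65) = 65
D (MIN): min(-13, 65) = -13
A (MAX): max(58, -13) = 58
N (MAX): max(-81, -19, 7, 69) = 69
P (MAX): max(36, 15, 82, -98) = 82
Q (MAX): max(16, 92) = 92
R (MAX): max(76, 57) = 76
E (MIN): min(69, 82, 92, 76) = 69
S (MAX): max(-8, 77) = 77
T (MAX): max(-35, -36) = -35
F (MIN): min(77, -35) = -35
U (MAX): max(-75, 35) = 35
V (MAX): max(50, -93, 23) = 50
W (MAX): max(-53, 73) = 73
G (MIN): min(35, 50, 73) = 35
X (MAX): max(-31, 40) = 40
Y (MAX): max(91, -51) = 91
H (MIN): min(40, 91) = 40
B (MAX): max(69, -35, 35, 40) = 69
R0 (MIN): min(58, 69) = 58
At R0, MIN picks A (lowest: 58).
At A, MAX picks C (highest: 58).
At C, MIN picks K (lowest: 58).
At K, MAX picks L4 (highest: 58).
Terminal value 58.

L4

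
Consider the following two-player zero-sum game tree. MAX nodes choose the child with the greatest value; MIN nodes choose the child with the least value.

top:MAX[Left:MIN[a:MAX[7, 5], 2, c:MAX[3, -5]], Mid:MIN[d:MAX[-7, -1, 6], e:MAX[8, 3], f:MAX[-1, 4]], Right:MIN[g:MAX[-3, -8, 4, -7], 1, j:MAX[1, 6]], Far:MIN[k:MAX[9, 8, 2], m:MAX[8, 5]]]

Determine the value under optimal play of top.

8

a (MAX): max(7, 5) = 7
c (MAX): max(3, -5) = 3
Left (MIN): min(7, 2, 3) = 2
d (MAX): max(-7, -1, 6) = 6
e (MAX): max(8, 3) = 8
f (MAX): max(-1, 4) = 4
Mid (MIN): min(6, 8, 4) = 4
g (MAX): max(-3, -8, 4, -7) = 4
j (MAX): max(1, 6) = 6
Right (MIN): min(4, 1, 6) = 1
k (MAX): max(9, 8, 2) = 9
m (MAX): max(8, 5) = 8
Far (MIN): min(9, 8) = 8
top (MAX): max(2, 4, 1, 8) = 8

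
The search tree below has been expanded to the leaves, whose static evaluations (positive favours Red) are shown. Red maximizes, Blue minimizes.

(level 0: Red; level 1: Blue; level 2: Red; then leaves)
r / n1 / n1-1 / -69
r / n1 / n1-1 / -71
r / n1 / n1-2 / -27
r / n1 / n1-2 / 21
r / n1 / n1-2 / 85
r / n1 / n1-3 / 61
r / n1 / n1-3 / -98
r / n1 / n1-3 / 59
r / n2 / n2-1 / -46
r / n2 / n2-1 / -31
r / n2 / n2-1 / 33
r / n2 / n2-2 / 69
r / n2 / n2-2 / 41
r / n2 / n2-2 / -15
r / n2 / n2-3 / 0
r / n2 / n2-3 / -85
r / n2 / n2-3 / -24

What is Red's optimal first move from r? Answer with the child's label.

n2

n1-1 (Red): max(-69, -71) = -69
n1-2 (Red): max(-27, 21, 85) = 85
n1-3 (Red): max(61, -98, 59) = 61
n1 (Blue): min(-69, 85, 61) = -69
n2-1 (Red): max(-46, -31, 33) = 33
n2-2 (Red): max(69, 41, -15) = 69
n2-3 (Red): max(0, -85, -24) = 0
n2 (Blue): min(33, 69, 0) = 0
r (Red): max(-69, 0) = 0
Red at r wants the highest of {n1=-69, n2=0}, so chooses n2.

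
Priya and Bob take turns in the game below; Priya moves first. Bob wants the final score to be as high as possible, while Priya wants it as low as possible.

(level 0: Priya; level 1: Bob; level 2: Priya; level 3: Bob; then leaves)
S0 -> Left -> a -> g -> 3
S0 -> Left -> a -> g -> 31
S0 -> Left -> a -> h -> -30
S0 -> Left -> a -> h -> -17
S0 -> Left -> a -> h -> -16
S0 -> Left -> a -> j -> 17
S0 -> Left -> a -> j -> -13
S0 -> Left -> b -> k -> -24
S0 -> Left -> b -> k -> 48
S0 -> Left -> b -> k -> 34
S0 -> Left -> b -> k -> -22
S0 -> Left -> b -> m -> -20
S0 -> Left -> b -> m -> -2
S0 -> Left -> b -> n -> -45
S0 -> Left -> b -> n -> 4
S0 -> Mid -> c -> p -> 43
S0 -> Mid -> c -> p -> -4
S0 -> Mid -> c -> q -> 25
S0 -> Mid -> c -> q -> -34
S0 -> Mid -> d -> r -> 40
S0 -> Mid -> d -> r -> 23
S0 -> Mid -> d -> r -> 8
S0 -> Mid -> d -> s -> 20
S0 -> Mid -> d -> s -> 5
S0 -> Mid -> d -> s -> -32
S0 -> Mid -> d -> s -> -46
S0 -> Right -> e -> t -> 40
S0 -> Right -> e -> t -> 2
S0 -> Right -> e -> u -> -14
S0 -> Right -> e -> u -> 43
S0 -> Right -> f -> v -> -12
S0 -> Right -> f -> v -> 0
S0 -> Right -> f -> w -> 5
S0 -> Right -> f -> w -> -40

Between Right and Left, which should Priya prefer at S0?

t (Bob): max(40, 2) = 40
u (Bob): max(-14, 43) = 43
e (Priya): min(40, 43) = 40
v (Bob): max(-12, 0) = 0
w (Bob): max(5, -40) = 5
f (Priya): min(0, 5) = 0
Right (Bob): max(40, 0) = 40
g (Bob): max(3, 31) = 31
h (Bob): max(-30, -17, -16) = -16
j (Bob): max(17, -13) = 17
a (Priya): min(31, -16, 17) = -16
k (Bob): max(-24, 48, 34, -22) = 48
m (Bob): max(-20, -2) = -2
n (Bob): max(-45, 4) = 4
b (Priya): min(48, -2, 4) = -2
Left (Bob): max(-16, -2) = -2
Priya prefers the lower value; Right=40, Left=-2. Left is better since -2 < 40.

Left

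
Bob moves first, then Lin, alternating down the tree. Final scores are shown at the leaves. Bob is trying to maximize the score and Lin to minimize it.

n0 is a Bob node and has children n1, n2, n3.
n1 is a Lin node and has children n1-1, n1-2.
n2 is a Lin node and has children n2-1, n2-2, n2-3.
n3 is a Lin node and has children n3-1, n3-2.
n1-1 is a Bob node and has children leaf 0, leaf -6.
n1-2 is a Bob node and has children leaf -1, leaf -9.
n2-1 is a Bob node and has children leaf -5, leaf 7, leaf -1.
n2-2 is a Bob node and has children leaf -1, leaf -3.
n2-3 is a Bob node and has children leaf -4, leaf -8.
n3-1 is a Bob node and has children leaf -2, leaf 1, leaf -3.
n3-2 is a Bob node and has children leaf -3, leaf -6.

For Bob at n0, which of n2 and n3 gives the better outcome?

n2-1 (Bob): max(-5, 7, -1) = 7
n2-2 (Bob): max(-1, -3) = -1
n2-3 (Bob): max(-4, -8) = -4
n2 (Lin): min(7, -1, -4) = -4
n3-1 (Bob): max(-2, 1, -3) = 1
n3-2 (Bob): max(-3, -6) = -3
n3 (Lin): min(1, -3) = -3
Bob prefers the higher value; n2=-4, n3=-3. n3 is better since -3 > -4.

n3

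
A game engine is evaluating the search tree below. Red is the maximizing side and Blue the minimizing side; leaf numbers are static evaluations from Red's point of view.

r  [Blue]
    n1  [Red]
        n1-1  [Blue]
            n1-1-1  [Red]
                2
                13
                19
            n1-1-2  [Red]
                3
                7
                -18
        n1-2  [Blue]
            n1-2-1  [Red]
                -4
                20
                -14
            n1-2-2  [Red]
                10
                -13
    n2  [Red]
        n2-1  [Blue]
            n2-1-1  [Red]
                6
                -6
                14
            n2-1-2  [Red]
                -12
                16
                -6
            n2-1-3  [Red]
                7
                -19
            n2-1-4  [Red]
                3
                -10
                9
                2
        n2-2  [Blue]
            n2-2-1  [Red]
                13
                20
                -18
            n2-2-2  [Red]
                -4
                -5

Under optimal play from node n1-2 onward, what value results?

10

n1-2-1 (Red): max(-4, 20, -14) = 20
n1-2-2 (Red): max(10, -13) = 10
n1-2 (Blue): min(20, 10) = 10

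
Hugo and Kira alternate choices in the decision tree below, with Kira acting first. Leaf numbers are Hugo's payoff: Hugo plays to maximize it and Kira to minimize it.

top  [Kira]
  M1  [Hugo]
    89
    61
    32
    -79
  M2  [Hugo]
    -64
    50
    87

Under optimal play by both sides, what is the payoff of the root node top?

87

M1 (Hugo): max(89, 61, 32, -79) = 89
M2 (Hugo): max(-64, 50, 87) = 87
top (Kira): min(89, 87) = 87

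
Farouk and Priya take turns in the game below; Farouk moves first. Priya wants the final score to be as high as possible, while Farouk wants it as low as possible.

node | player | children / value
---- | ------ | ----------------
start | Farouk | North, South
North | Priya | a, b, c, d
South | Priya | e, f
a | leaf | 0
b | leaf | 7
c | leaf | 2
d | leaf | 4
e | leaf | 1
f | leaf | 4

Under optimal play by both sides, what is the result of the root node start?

4

North (Priya): max(0, 7, 2, 4) = 7
South (Priya): max(1, 4) = 4
start (Farouk): min(7, 4) = 4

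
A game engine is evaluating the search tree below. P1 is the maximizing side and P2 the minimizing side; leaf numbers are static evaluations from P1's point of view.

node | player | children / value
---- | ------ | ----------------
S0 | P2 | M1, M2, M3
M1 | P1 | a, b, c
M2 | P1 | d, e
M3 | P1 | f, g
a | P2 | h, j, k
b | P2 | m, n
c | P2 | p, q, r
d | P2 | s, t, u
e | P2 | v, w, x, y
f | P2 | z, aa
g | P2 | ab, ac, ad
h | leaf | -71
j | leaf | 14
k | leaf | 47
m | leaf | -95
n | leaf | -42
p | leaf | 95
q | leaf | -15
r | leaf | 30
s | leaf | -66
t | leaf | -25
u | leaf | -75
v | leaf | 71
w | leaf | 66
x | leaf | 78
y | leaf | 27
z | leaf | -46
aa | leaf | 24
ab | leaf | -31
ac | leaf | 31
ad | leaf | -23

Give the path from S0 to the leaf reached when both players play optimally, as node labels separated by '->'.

S0 -> M3 -> g -> ab

a (P2): min(-71, 14, 47) = -71
b (P2): min(-95, -42) = -95
c (P2): min(95, -15, 30) = -15
M1 (P1): max(-71, -95, -15) = -15
d (P2): min(-66, -25, -75) = -75
e (P2): min(71, 66, 78, 27) = 27
M2 (P1): max(-75, 27) = 27
f (P2): min(-46, 24) = -46
g (P2): min(-31, 31, -23) = -31
M3 (P1): max(-46, -31) = -31
S0 (P2): min(-15, 27, -31) = -31
At S0, P2 picks M3 (lowest: -31).
At M3, P1 picks g (highest: -31).
At g, P2 picks ab (lowest: -31).
Terminal value -31.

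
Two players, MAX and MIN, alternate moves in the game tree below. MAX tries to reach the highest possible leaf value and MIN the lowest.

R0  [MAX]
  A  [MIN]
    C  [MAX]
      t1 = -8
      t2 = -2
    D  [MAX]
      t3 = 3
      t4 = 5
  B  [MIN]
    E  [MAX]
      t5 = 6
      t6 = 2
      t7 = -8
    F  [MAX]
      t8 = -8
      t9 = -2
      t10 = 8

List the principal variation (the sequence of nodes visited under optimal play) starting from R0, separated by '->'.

R0 -> B -> E -> t5

C (MAX): max(-8, -2) = -2
D (MAX): max(3, 5) = 5
A (MIN): min(-2, 5) = -2
E (MAX): max(6, 2, -8) = 6
F (MAX): max(-8, -2, 8) = 8
B (MIN): min(6, 8) = 6
R0 (MAX): max(-2, 6) = 6
At R0, MAX picks B (highest: 6).
At B, MIN picks E (lowest: 6).
At E, MAX picks t5 (highest: 6).
Terminal value 6.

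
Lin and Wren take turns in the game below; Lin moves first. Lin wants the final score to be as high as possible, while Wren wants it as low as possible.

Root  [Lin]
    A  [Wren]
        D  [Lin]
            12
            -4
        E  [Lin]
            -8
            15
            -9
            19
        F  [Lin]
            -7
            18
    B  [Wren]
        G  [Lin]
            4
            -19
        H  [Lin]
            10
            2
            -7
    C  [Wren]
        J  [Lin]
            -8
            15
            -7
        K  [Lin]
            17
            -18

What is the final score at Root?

15

D (Lin): max(12, -4) = 12
E (Lin): max(-8, 15, -9, 19) = 19
F (Lin): max(-7, 18) = 18
A (Wren): min(12, 19, 18) = 12
G (Lin): max(4, -19) = 4
H (Lin): max(10, 2, -7) = 10
B (Wren): min(4, 10) = 4
J (Lin): max(-8, 15, -7) = 15
K (Lin): max(17, -18) = 17
C (Wren): min(15, 17) = 15
Root (Lin): max(12, 4, 15) = 15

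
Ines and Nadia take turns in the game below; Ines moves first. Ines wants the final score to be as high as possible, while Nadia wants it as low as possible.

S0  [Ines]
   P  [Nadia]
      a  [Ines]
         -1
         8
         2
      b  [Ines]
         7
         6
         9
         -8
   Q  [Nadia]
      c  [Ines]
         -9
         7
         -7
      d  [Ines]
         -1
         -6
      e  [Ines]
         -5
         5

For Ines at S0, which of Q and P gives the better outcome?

P

c (Ines): max(-9, 7, -7) = 7
d (Ines): max(-1, -6) = -1
e (Ines): max(-5, 5) = 5
Q (Nadia): min(7, -1, 5) = -1
a (Ines): max(-1, 8, 2) = 8
b (Ines): max(7, 6, 9, -8) = 9
P (Nadia): min(8, 9) = 8
Ines prefers the higher value; Q=-1, P=8. P is better since 8 > -1.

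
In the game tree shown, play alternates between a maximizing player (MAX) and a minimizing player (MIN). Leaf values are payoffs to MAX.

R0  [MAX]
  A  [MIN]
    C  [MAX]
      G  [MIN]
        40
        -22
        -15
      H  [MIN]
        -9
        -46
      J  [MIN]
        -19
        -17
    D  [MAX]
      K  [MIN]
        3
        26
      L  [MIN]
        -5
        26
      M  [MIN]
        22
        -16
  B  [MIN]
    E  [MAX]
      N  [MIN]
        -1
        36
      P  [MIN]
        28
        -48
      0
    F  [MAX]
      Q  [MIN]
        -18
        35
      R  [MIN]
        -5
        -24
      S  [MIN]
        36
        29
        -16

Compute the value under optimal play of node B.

-16

N (MIN): min(-1, 36) = -1
P (MIN): min(28, -48) = -48
E (MAX): max(-1, -48, 0) = 0
Q (MIN): min(-18, 35) = -18
R (MIN): min(-5, -24) = -24
S (MIN): min(36, 29, -16) = -16
F (MAX): max(-18, -24, -16) = -16
B (MIN): min(0, -16) = -16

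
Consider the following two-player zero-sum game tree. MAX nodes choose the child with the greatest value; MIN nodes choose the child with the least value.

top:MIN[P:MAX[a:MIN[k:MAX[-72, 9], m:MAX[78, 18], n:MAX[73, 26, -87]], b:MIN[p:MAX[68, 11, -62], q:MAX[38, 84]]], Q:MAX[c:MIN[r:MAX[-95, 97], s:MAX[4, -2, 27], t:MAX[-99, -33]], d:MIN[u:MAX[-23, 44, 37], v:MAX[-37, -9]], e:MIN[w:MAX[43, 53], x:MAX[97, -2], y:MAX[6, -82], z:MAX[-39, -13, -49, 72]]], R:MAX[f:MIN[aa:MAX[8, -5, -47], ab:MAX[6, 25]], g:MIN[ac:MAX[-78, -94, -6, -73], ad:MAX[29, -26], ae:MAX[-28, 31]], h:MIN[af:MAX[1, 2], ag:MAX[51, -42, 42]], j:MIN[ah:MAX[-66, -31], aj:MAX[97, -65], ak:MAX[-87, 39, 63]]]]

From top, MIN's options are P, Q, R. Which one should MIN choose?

k (MAX): max(-72, 9) = 9
m (MAX): max(78, 18) = 78
n (MAX): max(73, 26, -87) = 73
a (MIN): min(9, 78, 73) = 9
p (MAX): max(68, 11, -62) = 68
q (MAX): max(38, 84) = 84
b (MIN): min(68, 84) = 68
P (MAX): max(9, 68) = 68
r (MAX): max(-95, 97) = 97
s (MAX): max(4, -2, 27) = 27
t (MAX): max(-99, -33) = -33
c (MIN): min(97, 27, -33) = -33
u (MAX): max(-23, 44, 37) = 44
v (MAX): max(-37, -9) = -9
d (MIN): min(44, -9) = -9
w (MAX): max(43, 53) = 53
x (MAX): max(97, -2) = 97
y (MAX): max(6, -82) = 6
z (MAX): max(-39, -13, -49, 72) = 72
e (MIN): min(53, 97, 6, 72) = 6
Q (MAX): max(-33, -9, 6) = 6
aa (MAX): max(8, -5, -47) = 8
ab (MAX): max(6, 25) = 25
f (MIN): min(8, 25) = 8
ac (MAX): max(-78, -94, -6, -73) = -6
ad (MAX): max(29, -26) = 29
ae (MAX): max(-28, 31) = 31
g (MIN): min(-6, 29, 31) = -6
af (MAX): max(1, 2) = 2
ag (MAX): max(51, -42, 42) = 51
h (MIN): min(2, 51) = 2
ah (MAX): max(-66, -31) = -31
aj (MAX): max(97, -65) = 97
ak (MAX): max(-87, 39, 63) = 63
j (MIN): min(-31, 97, 63) = -31
R (MAX): max(8, -6, 2, -31) = 8
top (MIN): min(68, 6, 8) = 6
MIN at top wants the lowest of {P=68, Q=6, R=8}, so chooses Q.

Q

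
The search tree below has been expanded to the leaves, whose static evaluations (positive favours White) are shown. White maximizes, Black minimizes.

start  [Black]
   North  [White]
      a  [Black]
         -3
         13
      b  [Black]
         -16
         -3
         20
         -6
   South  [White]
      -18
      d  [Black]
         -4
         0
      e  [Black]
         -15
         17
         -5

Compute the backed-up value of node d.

d (Black): min(-4, 0) = -4

-4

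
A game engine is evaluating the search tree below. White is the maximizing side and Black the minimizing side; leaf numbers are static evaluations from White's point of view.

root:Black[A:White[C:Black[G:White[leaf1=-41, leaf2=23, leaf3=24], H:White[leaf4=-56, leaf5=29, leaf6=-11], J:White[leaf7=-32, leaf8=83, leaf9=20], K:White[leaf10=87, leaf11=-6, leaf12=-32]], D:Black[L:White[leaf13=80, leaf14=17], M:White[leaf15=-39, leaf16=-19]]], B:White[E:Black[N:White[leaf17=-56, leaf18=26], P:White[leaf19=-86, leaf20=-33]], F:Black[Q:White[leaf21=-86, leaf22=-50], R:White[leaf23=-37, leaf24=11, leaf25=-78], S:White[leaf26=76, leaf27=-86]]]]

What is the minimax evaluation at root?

-33

G (White): max(-41, 23, 24) = 24
H (White): max(-56, 29, -11) = 29
J (White): max(-32, 83, 20) = 83
K (White): max(87, -6, -32) = 87
C (Black): min(24, 29, 83, 87) = 24
L (White): max(80, 17) = 80
M (White): max(-39, -19) = -19
D (Black): min(80, -19) = -19
A (White): max(24, -19) = 24
N (White): max(-56, 26) = 26
P (White): max(-86, -33) = -33
E (Black): min(26, -33) = -33
Q (White): max(-86, -50) = -50
R (White): max(-37, 11, -78) = 11
S (White): max(76, -86) = 76
F (Black): min(-50, 11, 76) = -50
B (White): max(-33, -50) = -33
root (Black): min(24, -33) = -33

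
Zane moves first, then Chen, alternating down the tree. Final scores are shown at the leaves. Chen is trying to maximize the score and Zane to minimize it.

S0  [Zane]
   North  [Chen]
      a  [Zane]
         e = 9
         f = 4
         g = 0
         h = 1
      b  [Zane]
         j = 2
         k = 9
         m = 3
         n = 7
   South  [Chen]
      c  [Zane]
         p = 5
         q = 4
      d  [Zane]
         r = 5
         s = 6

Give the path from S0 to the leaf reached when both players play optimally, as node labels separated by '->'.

S0 -> North -> b -> j

a (Zane): min(9, 4, 0, 1) = 0
b (Zane): min(2, 9, 3, 7) = 2
North (Chen): max(0, 2) = 2
c (Zane): min(5, 4) = 4
d (Zane): min(5, 6) = 5
South (Chen): max(4, 5) = 5
S0 (Zane): min(2, 5) = 2
At S0, Zane picks North (lowest: 2).
At North, Chen picks b (highest: 2).
At b, Zane picks j (lowest: 2).
Terminal value 2.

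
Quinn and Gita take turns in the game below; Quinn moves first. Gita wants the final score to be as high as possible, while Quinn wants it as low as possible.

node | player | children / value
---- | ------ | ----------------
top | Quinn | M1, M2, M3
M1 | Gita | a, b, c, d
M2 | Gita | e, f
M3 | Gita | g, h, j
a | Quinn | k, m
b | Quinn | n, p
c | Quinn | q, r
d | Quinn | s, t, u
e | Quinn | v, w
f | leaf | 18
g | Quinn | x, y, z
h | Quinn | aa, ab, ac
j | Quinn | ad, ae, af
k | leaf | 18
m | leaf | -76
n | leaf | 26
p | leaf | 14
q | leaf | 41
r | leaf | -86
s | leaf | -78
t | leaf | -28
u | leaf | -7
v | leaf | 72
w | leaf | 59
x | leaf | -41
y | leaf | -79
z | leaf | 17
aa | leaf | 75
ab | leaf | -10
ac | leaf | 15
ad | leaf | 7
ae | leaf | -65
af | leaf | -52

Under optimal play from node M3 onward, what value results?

-10

g (Quinn): min(-41, -79, 17) = -79
h (Quinn): min(75, -10, 15) = -10
j (Quinn): min(7, -65, -52) = -65
M3 (Gita): max(-79, -10, -65) = -10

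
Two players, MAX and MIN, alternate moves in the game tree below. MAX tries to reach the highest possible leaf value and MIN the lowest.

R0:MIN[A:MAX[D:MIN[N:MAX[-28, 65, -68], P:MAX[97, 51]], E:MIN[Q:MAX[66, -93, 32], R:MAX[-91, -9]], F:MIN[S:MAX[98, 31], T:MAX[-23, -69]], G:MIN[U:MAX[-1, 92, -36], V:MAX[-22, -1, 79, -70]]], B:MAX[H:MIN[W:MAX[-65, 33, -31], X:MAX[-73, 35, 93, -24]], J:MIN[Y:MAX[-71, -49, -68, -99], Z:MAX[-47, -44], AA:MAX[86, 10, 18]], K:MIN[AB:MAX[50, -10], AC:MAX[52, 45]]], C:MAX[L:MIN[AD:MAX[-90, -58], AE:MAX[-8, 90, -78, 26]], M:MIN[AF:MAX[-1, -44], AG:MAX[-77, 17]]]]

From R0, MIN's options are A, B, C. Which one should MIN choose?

N (MAX): max(-28, 65, -68) = 65
P (MAX): max(97, 51) = 97
D (MIN): min(65, 97) = 65
Q (MAX): max(66, -93, 32) = 66
R (MAX): max(-91, -9) = -9
E (MIN): min(66, -9) = -9
S (MAX): max(98, 31) = 98
T (MAX): max(-23, -69) = -23
F (MIN): min(98, -23) = -23
U (MAX): max(-1, 92, -36) = 92
V (MAX): max(-22, -1, 79, -70) = 79
G (MIN): min(92, 79) = 79
A (MAX): max(65, -9, -23, 79) = 79
W (MAX): max(-65, 33, -31) = 33
X (MAX): max(-73, 35, 93, -24) = 93
H (MIN): min(33, 93) = 33
Y (MAX): max(-71, -49, -68, -99) = -49
Z (MAX): max(-47, -44) = -44
AA (MAX): max(86, 10, 18) = 86
J (MIN): min(-49, -44, 86) = -49
AB (MAX): max(50, -10) = 50
AC (MAX): max(52, 45) = 52
K (MIN): min(50, 52) = 50
B (MAX): max(33, -49, 50) = 50
AD (MAX): max(-90, -58) = -58
AE (MAX): max(-8, 90, -78, 26) = 90
L (MIN): min(-58, 90) = -58
AF (MAX): max(-1, -44) = -1
AG (MAX): max(-77, 17) = 17
M (MIN): min(-1, 17) = -1
C (MAX): max(-58, -1) = -1
R0 (MIN): min(79, 50, -1) = -1
MIN at R0 wants the lowest of {A=79, B=50, C=-1}, so chooses C.

C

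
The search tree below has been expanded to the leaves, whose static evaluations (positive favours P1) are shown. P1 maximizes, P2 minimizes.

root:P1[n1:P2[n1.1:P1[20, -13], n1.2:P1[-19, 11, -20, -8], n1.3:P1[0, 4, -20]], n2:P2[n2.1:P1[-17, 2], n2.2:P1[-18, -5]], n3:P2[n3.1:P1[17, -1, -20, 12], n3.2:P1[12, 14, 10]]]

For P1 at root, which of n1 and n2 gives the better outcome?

n1.1 (P1): max(20, -13) = 20
n1.2 (P1): max(-19, 11, -20, -8) = 11
n1.3 (P1): max(0, 4, -20) = 4
n1 (P2): min(20, 11, 4) = 4
n2.1 (P1): max(-17, 2) = 2
n2.2 (P1): max(-18, -5) = -5
n2 (P2): min(2, -5) = -5
P1 prefers the higher value; n1=4, n2=-5. n1 is better since 4 > -5.

n1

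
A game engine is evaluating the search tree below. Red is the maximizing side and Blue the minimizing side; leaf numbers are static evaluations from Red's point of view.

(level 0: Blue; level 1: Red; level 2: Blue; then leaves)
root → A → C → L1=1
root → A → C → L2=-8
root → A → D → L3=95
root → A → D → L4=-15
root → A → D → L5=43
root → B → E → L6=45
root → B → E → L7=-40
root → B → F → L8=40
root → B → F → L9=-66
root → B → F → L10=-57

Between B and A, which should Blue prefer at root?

B

E (Blue): min(45, -40) = -40
F (Blue): min(40, -66, -57) = -66
B (Red): max(-40, -66) = -40
C (Blue): min(1, -8) = -8
D (Blue): min(95, -15, 43) = -15
A (Red): max(-8, -15) = -8
Blue prefers the lower value; B=-40, A=-8. B is better since -40 < -8.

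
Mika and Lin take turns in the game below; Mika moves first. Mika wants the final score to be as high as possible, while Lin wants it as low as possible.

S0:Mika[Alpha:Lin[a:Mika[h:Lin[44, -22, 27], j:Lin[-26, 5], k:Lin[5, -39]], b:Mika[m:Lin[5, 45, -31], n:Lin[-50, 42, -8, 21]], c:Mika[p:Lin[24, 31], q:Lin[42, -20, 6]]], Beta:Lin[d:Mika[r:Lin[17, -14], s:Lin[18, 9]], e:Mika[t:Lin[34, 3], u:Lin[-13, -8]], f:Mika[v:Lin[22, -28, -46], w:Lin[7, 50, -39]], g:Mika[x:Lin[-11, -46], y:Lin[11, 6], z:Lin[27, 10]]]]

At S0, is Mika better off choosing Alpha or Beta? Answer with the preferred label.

h (Lin): min(44, -22, 27) = -22
j (Lin): min(-26, 5) = -26
k (Lin): min(5, -39) = -39
a (Mika): max(-22, -26, -39) = -22
m (Lin): min(5, 45, -31) = -31
n (Lin): min(-50, 42, -8, 21) = -50
b (Mika): max(-31, -50) = -31
p (Lin): min(24, 31) = 24
q (Lin): min(42, -20, 6) = -20
c (Mika): max(24, -20) = 24
Alpha (Lin): min(-22, -31, 24) = -31
r (Lin): min(17, -14) = -14
s (Lin): min(18, 9) = 9
d (Mika): max(-14, 9) = 9
t (Lin): min(34, 3) = 3
u (Lin): min(-13, -8) = -13
e (Mika): max(3, -13) = 3
v (Lin): min(22, -28, -46) = -46
w (Lin): min(7, 50, -39) = -39
f (Mika): max(-46, -39) = -39
x (Lin): min(-11, -46) = -46
y (Lin): min(11, 6) = 6
z (Lin): min(27, 10) = 10
g (Mika): max(-46, 6, 10) = 10
Beta (Lin): min(9, 3, -39, 10) = -39
Mika prefers the higher value; Alpha=-31, Beta=-39. Alpha is better since -31 > -39.

Alpha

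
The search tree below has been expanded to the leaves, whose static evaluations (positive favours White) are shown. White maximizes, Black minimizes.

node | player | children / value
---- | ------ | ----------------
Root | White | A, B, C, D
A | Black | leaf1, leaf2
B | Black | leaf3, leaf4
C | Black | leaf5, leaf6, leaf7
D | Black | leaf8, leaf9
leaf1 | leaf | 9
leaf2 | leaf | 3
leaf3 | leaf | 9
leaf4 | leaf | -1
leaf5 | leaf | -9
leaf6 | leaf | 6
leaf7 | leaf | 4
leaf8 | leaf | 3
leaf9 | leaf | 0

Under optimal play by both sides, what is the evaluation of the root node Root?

A (Black): min(9, 3) = 3
B (Black): min(9, -1) = -1
C (Black): min(-9, 6, 4) = -9
D (Black): min(3, 0) = 0
Root (White): max(3, -1, -9, 0) = 3

3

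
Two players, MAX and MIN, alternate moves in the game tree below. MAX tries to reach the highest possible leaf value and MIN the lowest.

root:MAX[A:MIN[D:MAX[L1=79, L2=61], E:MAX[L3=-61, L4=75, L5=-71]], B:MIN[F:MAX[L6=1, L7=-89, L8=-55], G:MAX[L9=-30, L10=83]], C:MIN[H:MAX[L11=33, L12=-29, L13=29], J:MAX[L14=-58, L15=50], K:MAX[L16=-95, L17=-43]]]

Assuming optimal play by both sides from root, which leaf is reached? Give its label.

L4

D (MAX): max(79, 61) = 79
E (MAX): max(-61, 75, -71) = 75
A (MIN): min(79, 75) = 75
F (MAX): max(1, -89, -55) = 1
G (MAX): max(-30, 83) = 83
B (MIN): min(1, 83) = 1
H (MAX): max(33, -29, 29) = 33
J (MAX): max(-58, 50) = 50
K (MAX): max(-95, -43) = -43
C (MIN): min(33, 50, -43) = -43
root (MAX): max(75, 1, -43) = 75
At root, MAX picks A (highest: 75).
At A, MIN picks E (lowest: 75).
At E, MAX picks L4 (highest: 75).
Terminal value 75.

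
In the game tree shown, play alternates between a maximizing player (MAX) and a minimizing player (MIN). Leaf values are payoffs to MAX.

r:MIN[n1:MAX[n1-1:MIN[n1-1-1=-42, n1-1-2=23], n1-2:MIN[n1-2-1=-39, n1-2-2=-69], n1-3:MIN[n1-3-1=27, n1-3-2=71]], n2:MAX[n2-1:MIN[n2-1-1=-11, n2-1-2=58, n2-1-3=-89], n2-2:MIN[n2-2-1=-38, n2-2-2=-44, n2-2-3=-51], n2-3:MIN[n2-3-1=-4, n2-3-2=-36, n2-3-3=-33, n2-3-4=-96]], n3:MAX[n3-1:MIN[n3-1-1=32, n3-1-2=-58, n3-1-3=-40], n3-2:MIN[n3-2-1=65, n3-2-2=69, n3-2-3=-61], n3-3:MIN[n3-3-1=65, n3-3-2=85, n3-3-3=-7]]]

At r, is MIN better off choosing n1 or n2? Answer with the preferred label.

n2

n1-1 (MIN): min(-42, 23) = -42
n1-2 (MIN): min(-39, -69) = -69
n1-3 (MIN): min(27, 71) = 27
n1 (MAX): max(-42, -69, 27) = 27
n2-1 (MIN): min(-11, 58, -89) = -89
n2-2 (MIN): min(-38, -44, -51) = -51
n2-3 (MIN): min(-4, -36, -33, -96) = -96
n2 (MAX): max(-89, -51, -96) = -51
MIN prefers the lower value; n1=27, n2=-51. n2 is better since -51 < 27.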